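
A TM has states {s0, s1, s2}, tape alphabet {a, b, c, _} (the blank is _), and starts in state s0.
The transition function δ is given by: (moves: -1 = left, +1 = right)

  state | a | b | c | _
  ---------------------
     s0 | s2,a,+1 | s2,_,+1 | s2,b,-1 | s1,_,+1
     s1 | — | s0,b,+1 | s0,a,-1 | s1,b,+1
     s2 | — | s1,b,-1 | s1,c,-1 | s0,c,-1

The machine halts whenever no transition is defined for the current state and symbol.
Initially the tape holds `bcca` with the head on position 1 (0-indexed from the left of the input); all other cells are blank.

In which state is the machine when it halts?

s2

state=s0 head=1 tape=_b[c]ca   (s0,c)→(s2,b,-1)
state=s2 head=0 tape=_[b]bca   (s2,b)→(s1,b,-1)
state=s1 head=-1 tape=[_]bbca   (s1,_)→(s1,b,+1)
state=s1 head=0 tape=b[b]bca   (s1,b)→(s0,b,+1)
state=s0 head=1 tape=bb[b]ca   (s0,b)→(s2,_,+1)
state=s2 head=2 tape=bb_[c]a   (s2,c)→(s1,c,-1)
state=s1 head=1 tape=bb[_]ca   (s1,_)→(s1,b,+1)
state=s1 head=2 tape=bbb[c]a   (s1,c)→(s0,a,-1)
state=s0 head=1 tape=bb[b]aa   (s0,b)→(s2,_,+1)
state=s2 head=2 tape=bb_[a]a
No transition is defined for (s2, a); M halts in state s2.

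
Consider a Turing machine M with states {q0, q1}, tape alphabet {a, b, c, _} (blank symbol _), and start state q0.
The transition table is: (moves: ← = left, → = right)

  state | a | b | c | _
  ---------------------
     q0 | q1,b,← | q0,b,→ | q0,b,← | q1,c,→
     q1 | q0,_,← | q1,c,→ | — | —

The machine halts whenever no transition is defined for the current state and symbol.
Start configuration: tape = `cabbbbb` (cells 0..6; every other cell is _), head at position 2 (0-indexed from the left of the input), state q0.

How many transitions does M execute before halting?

6

state=q0 head=2 tape=ca[b]bbbb__   (q0,b)→(q0,b,→)
state=q0 head=3 tape=cab[b]bbb__   (q0,b)→(q0,b,→)
state=q0 head=4 tape=cabb[b]bb__   (q0,b)→(q0,b,→)
state=q0 head=5 tape=cabbb[b]b__   (q0,b)→(q0,b,→)
state=q0 head=6 tape=cabbbb[b]__   (q0,b)→(q0,b,→)
state=q0 head=7 tape=cabbbbb[_]_   (q0,_)→(q1,c,→)
state=q1 head=8 tape=cabbbbbc[_]
M halts after 6 transitions.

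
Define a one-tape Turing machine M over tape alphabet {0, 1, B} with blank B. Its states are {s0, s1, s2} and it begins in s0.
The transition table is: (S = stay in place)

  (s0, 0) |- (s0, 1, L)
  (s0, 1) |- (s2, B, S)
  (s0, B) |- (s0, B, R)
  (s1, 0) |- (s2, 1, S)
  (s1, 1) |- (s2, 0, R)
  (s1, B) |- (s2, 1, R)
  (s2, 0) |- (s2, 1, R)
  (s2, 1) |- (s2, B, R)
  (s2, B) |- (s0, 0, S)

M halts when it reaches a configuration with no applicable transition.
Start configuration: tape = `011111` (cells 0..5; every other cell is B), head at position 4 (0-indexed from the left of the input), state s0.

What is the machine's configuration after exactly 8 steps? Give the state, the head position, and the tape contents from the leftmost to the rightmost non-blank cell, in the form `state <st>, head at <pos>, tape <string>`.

state s0, head at 2, tape 010111

s0 | 0111[1]1   read 1 → write B, move S, go to s2
s2 | 0111[B]1   read B → write 0, move S, go to s0
s0 | 0111[0]1   read 0 → write 1, move L, go to s0
s0 | 011[1]11   read 1 → write B, move S, go to s2
s2 | 011[B]11   read B → write 0, move S, go to s0
s0 | 011[0]11   read 0 → write 1, move L, go to s0
s0 | 01[1]111   read 1 → write B, move S, go to s2
s2 | 01[B]111   read B → write 0, move S, go to s0
s0 | 01[0]111
After 8 steps: state s0, head at 2, tape 010111.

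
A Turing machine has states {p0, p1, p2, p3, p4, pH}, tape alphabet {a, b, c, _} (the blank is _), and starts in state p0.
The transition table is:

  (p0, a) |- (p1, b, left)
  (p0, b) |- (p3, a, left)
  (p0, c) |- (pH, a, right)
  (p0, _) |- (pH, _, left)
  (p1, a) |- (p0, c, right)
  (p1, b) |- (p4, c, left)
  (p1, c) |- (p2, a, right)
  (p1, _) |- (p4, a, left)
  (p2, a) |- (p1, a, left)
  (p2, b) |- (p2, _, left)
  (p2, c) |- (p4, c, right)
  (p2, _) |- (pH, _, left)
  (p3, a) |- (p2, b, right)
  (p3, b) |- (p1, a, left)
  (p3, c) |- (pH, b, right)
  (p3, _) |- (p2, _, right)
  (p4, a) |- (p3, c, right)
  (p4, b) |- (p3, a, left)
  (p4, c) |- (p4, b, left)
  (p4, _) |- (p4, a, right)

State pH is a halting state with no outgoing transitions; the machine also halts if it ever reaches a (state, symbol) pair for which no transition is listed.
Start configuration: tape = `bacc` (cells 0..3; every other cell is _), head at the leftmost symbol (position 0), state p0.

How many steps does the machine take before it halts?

p0 | ____[b]acc   read b → write a, move left, go to p3
p3 | ___[_]aacc   read _ → write _, move right, go to p2
p2 | ____[a]acc   read a → write a, move left, go to p1
p1 | ___[_]aacc   read _ → write a, move left, go to p4
p4 | __[_]aaacc   read _ → write a, move right, go to p4
p4 | __a[a]aacc   read a → write c, move right, go to p3
p3 | __ac[a]acc   read a → write b, move right, go to p2
p2 | __acb[a]cc   read a → write a, move left, go to p1
p1 | __ac[b]acc   read b → write c, move left, go to p4
p4 | __a[c]cacc   read c → write b, move left, go to p4
p4 | __[a]bcacc   read a → write c, move right, go to p3
p3 | __c[b]cacc   read b → write a, move left, go to p1
p1 | __[c]acacc   read c → write a, move right, go to p2
p2 | __a[a]cacc   read a → write a, move left, go to p1
p1 | __[a]acacc   read a → write c, move right, go to p0
p0 | __c[a]cacc   read a → write b, move left, go to p1
p1 | __[c]bcacc   read c → write a, move right, go to p2
p2 | __a[b]cacc   read b → write _, move left, go to p2
p2 | __[a]_cacc   read a → write a, move left, go to p1
p1 | _[_]a_cacc   read _ → write a, move left, go to p4
p4 | [_]aa_cacc   read _ → write a, move right, go to p4
p4 | a[a]a_cacc   read a → write c, move right, go to p3
p3 | ac[a]_cacc   read a → write b, move right, go to p2
p2 | acb[_]cacc   read _ → write _, move left, go to pH
pH | ac[b]_cacc
M halts after 24 transitions.

24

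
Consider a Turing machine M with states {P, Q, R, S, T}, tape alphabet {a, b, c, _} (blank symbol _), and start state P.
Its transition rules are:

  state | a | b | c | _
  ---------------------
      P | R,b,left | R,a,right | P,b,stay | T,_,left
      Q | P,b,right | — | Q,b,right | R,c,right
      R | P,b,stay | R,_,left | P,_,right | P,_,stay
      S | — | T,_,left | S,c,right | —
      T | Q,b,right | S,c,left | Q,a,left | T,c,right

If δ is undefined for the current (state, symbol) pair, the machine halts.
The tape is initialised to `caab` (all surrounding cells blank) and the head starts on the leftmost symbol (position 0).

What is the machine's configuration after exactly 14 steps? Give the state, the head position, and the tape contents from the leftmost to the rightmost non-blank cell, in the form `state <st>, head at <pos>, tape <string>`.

state P, head at 4, tape aabc

state=P head=0 tape=[c]aab_   (P,c)→(P,b,stay)
state=P head=0 tape=[b]aab_   (P,b)→(R,a,right)
state=R head=1 tape=a[a]ab_   (R,a)→(P,b,stay)
state=P head=1 tape=a[b]ab_   (P,b)→(R,a,right)
state=R head=2 tape=aa[a]b_   (R,a)→(P,b,stay)
state=P head=2 tape=aa[b]b_   (P,b)→(R,a,right)
state=R head=3 tape=aaa[b]_   (R,b)→(R,_,left)
state=R head=2 tape=aa[a]__   (R,a)→(P,b,stay)
state=P head=2 tape=aa[b]__   (P,b)→(R,a,right)
state=R head=3 tape=aaa[_]_   (R,_)→(P,_,stay)
state=P head=3 tape=aaa[_]_   (P,_)→(T,_,left)
state=T head=2 tape=aa[a]__   (T,a)→(Q,b,right)
state=Q head=3 tape=aab[_]_   (Q,_)→(R,c,right)
state=R head=4 tape=aabc[_]   (R,_)→(P,_,stay)
state=P head=4 tape=aabc[_]
After 14 steps: state P, head at 4, tape aabc.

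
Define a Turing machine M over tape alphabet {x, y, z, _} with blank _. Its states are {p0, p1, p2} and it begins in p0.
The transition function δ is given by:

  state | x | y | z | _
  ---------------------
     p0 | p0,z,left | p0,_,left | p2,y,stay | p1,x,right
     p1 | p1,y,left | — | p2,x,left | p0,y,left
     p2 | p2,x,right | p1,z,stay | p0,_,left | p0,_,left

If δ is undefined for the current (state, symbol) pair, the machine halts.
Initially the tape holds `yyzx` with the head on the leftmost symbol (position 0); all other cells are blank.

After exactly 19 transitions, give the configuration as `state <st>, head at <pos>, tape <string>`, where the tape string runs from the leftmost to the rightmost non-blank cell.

state p0, head at -1, tape xxzz_x

state=p0 head=0 tape=__[y]yzx   (p0,y)→(p0,_,left)
state=p0 head=-1 tape=_[_]_yzx   (p0,_)→(p1,x,right)
state=p1 head=0 tape=_x[_]yzx   (p1,_)→(p0,y,left)
state=p0 head=-1 tape=_[x]yyzx   (p0,x)→(p0,z,left)
state=p0 head=-2 tape=[_]zyyzx   (p0,_)→(p1,x,right)
state=p1 head=-1 tape=x[z]yyzx   (p1,z)→(p2,x,left)
state=p2 head=-2 tape=[x]xyyzx   (p2,x)→(p2,x,right)
state=p2 head=-1 tape=x[x]yyzx   (p2,x)→(p2,x,right)
state=p2 head=0 tape=xx[y]yzx   (p2,y)→(p1,z,stay)
state=p1 head=0 tape=xx[z]yzx   (p1,z)→(p2,x,left)
state=p2 head=-1 tape=x[x]xyzx   (p2,x)→(p2,x,right)
state=p2 head=0 tape=xx[x]yzx   (p2,x)→(p2,x,right)
state=p2 head=1 tape=xxx[y]zx   (p2,y)→(p1,z,stay)
state=p1 head=1 tape=xxx[z]zx   (p1,z)→(p2,x,left)
state=p2 head=0 tape=xx[x]xzx   (p2,x)→(p2,x,right)
state=p2 head=1 tape=xxx[x]zx   (p2,x)→(p2,x,right)
state=p2 head=2 tape=xxxx[z]x   (p2,z)→(p0,_,left)
state=p0 head=1 tape=xxx[x]_x   (p0,x)→(p0,z,left)
state=p0 head=0 tape=xx[x]z_x   (p0,x)→(p0,z,left)
state=p0 head=-1 tape=x[x]zz_x
After 19 steps: state p0, head at -1, tape xxzz_x.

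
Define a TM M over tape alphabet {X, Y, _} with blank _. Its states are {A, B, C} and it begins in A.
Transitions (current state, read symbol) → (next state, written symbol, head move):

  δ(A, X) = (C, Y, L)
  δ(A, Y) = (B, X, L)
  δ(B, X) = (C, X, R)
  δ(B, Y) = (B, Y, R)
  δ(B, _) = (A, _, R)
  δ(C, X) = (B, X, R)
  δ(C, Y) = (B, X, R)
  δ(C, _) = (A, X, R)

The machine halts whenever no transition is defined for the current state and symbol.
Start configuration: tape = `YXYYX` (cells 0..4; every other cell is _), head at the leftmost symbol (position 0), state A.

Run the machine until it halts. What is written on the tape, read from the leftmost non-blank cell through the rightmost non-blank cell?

XXXXYXX

state=A head=0 tape=_[Y]XYYX__   (A,Y)→(B,X,L)
state=B head=-1 tape=[_]XXYYX__   (B,_)→(A,_,R)
state=A head=0 tape=_[X]XYYX__   (A,X)→(C,Y,L)
state=C head=-1 tape=[_]YXYYX__   (C,_)→(A,X,R)
state=A head=0 tape=X[Y]XYYX__   (A,Y)→(B,X,L)
state=B head=-1 tape=[X]XXYYX__   (B,X)→(C,X,R)
state=C head=0 tape=X[X]XYYX__   (C,X)→(B,X,R)
state=B head=1 tape=XX[X]YYX__   (B,X)→(C,X,R)
state=C head=2 tape=XXX[Y]YX__   (C,Y)→(B,X,R)
state=B head=3 tape=XXXX[Y]X__   (B,Y)→(B,Y,R)
state=B head=4 tape=XXXXY[X]__   (B,X)→(C,X,R)
state=C head=5 tape=XXXXYX[_]_   (C,_)→(A,X,R)
state=A head=6 tape=XXXXYXX[_]
The non-blank tape span at halt is XXXXYXX.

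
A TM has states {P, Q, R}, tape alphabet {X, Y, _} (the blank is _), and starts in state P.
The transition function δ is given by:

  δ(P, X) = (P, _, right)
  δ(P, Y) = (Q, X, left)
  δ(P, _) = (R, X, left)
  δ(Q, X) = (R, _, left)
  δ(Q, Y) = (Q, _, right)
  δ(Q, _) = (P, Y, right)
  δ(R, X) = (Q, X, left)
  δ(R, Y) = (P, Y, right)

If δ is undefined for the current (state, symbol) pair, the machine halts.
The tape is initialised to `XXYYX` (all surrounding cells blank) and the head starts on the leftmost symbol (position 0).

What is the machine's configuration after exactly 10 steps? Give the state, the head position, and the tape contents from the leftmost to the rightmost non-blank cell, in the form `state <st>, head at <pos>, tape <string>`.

state=P head=0 tape=[X]XYYX_   (P,X)→(P,_,right)
state=P head=1 tape=_[X]YYX_   (P,X)→(P,_,right)
state=P head=2 tape=__[Y]YX_   (P,Y)→(Q,X,left)
state=Q head=1 tape=_[_]XYX_   (Q,_)→(P,Y,right)
state=P head=2 tape=_Y[X]YX_   (P,X)→(P,_,right)
state=P head=3 tape=_Y_[Y]X_   (P,Y)→(Q,X,left)
state=Q head=2 tape=_Y[_]XX_   (Q,_)→(P,Y,right)
state=P head=3 tape=_YY[X]X_   (P,X)→(P,_,right)
state=P head=4 tape=_YY_[X]_   (P,X)→(P,_,right)
state=P head=5 tape=_YY__[_]   (P,_)→(R,X,left)
state=R head=4 tape=_YY_[_]X
After 10 steps: state R, head at 4, tape YY__X.

state R, head at 4, tape YY__X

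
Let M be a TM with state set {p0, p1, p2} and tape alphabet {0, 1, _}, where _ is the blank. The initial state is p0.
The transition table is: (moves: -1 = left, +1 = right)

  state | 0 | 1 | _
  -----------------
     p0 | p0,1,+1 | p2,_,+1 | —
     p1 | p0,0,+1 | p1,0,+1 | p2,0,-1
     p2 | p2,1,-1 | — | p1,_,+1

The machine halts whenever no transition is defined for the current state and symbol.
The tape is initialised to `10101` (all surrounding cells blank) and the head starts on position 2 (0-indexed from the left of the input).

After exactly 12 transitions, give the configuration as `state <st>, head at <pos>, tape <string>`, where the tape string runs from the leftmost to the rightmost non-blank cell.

p0 | 10[1]01__   read 1 → write _, move +1, go to p2
p2 | 10_[0]1__   read 0 → write 1, move -1, go to p2
p2 | 10[_]11__   read _ → write _, move +1, go to p1
p1 | 10_[1]1__   read 1 → write 0, move +1, go to p1
p1 | 10_0[1]__   read 1 → write 0, move +1, go to p1
p1 | 10_00[_]_   read _ → write 0, move -1, go to p2
p2 | 10_0[0]0_   read 0 → write 1, move -1, go to p2
p2 | 10_[0]10_   read 0 → write 1, move -1, go to p2
p2 | 10[_]110_   read _ → write _, move +1, go to p1
p1 | 10_[1]10_   read 1 → write 0, move +1, go to p1
p1 | 10_0[1]0_   read 1 → write 0, move +1, go to p1
p1 | 10_00[0]_   read 0 → write 0, move +1, go to p0
p0 | 10_000[_]
After 12 steps: state p0, head at 6, tape 10_000.

state p0, head at 6, tape 10_000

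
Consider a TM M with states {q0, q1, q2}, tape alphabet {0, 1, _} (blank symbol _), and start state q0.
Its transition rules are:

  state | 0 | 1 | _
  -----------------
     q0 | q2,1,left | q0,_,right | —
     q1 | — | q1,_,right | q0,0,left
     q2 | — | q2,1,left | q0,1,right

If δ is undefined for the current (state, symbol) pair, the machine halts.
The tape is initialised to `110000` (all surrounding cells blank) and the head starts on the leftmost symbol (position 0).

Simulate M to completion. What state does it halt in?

q0 | [1]10000_   read 1 → write _, move right, go to q0
q0 | _[1]0000_   read 1 → write _, move right, go to q0
q0 | __[0]000_   read 0 → write 1, move left, go to q2
q2 | _[_]1000_   read _ → write 1, move right, go to q0
q0 | _1[1]000_   read 1 → write _, move right, go to q0
q0 | _1_[0]00_   read 0 → write 1, move left, go to q2
q2 | _1[_]100_   read _ → write 1, move right, go to q0
q0 | _11[1]00_   read 1 → write _, move right, go to q0
q0 | _11_[0]0_   read 0 → write 1, move left, go to q2
q2 | _11[_]10_   read _ → write 1, move right, go to q0
q0 | _111[1]0_   read 1 → write _, move right, go to q0
q0 | _111_[0]_   read 0 → write 1, move left, go to q2
q2 | _111[_]1_   read _ → write 1, move right, go to q0
q0 | _1111[1]_   read 1 → write _, move right, go to q0
q0 | _1111_[_]
No transition is defined for (q0, _); M halts in state q0.

q0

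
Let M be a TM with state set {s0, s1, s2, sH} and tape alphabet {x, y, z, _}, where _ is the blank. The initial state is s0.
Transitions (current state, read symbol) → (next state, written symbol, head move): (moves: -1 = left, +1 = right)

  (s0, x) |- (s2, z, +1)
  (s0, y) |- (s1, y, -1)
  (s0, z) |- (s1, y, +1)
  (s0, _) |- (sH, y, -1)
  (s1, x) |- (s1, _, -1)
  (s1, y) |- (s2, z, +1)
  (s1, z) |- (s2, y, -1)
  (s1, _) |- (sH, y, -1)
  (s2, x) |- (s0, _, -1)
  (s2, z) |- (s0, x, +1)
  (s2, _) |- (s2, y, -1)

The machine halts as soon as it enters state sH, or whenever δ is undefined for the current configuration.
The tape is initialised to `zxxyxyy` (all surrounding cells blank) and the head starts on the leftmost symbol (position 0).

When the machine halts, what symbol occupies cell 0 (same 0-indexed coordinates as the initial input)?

_

s0 | __[z]xxyxyy   read z → write y, move +1, go to s1
s1 | __y[x]xyxyy   read x → write _, move -1, go to s1
s1 | __[y]_xyxyy   read y → write z, move +1, go to s2
s2 | __z[_]xyxyy   read _ → write y, move -1, go to s2
s2 | __[z]yxyxyy   read z → write x, move +1, go to s0
s0 | __x[y]xyxyy   read y → write y, move -1, go to s1
s1 | __[x]yxyxyy   read x → write _, move -1, go to s1
s1 | _[_]_yxyxyy   read _ → write y, move -1, go to sH
sH | [_]y_yxyxyy
Cell 0 holds _ when M halts.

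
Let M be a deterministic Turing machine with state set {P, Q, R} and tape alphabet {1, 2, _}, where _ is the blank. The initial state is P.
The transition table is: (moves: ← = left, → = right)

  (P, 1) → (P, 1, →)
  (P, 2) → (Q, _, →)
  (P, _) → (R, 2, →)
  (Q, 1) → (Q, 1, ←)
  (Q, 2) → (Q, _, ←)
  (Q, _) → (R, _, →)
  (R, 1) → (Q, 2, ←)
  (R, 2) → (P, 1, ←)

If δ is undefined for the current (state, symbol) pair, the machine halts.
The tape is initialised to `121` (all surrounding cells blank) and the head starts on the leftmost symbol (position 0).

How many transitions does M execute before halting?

19

state=P head=0 tape=__[1]21   (P,1)→(P,1,→)
state=P head=1 tape=__1[2]1   (P,2)→(Q,_,→)
state=Q head=2 tape=__1_[1]   (Q,1)→(Q,1,←)
state=Q head=1 tape=__1[_]1   (Q,_)→(R,_,→)
state=R head=2 tape=__1_[1]   (R,1)→(Q,2,←)
state=Q head=1 tape=__1[_]2   (Q,_)→(R,_,→)
state=R head=2 tape=__1_[2]   (R,2)→(P,1,←)
state=P head=1 tape=__1[_]1   (P,_)→(R,2,→)
state=R head=2 tape=__12[1]   (R,1)→(Q,2,←)
state=Q head=1 tape=__1[2]2   (Q,2)→(Q,_,←)
state=Q head=0 tape=__[1]_2   (Q,1)→(Q,1,←)
state=Q head=-1 tape=_[_]1_2   (Q,_)→(R,_,→)
state=R head=0 tape=__[1]_2   (R,1)→(Q,2,←)
state=Q head=-1 tape=_[_]2_2   (Q,_)→(R,_,→)
state=R head=0 tape=__[2]_2   (R,2)→(P,1,←)
state=P head=-1 tape=_[_]1_2   (P,_)→(R,2,→)
state=R head=0 tape=_2[1]_2   (R,1)→(Q,2,←)
state=Q head=-1 tape=_[2]2_2   (Q,2)→(Q,_,←)
state=Q head=-2 tape=[_]_2_2   (Q,_)→(R,_,→)
state=R head=-1 tape=_[_]2_2
M halts after 19 transitions.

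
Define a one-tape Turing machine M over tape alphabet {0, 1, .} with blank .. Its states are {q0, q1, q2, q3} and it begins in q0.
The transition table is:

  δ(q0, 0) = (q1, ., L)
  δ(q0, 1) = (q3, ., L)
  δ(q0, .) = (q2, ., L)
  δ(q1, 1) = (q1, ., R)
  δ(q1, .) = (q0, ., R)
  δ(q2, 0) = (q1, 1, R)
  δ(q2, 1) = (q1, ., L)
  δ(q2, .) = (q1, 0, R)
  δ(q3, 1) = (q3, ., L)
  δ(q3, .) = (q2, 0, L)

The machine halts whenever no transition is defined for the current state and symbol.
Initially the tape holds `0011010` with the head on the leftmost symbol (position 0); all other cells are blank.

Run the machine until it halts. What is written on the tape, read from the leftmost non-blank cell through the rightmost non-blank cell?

state=q0 head=0 tape=.[0]011010   (q0,0)→(q1,.,L)
state=q1 head=-1 tape=[.].011010   (q1,.)→(q0,.,R)
state=q0 head=0 tape=.[.]011010   (q0,.)→(q2,.,L)
state=q2 head=-1 tape=[.].011010   (q2,.)→(q1,0,R)
state=q1 head=0 tape=0[.]011010   (q1,.)→(q0,.,R)
state=q0 head=1 tape=0.[0]11010   (q0,0)→(q1,.,L)
state=q1 head=0 tape=0[.].11010   (q1,.)→(q0,.,R)
state=q0 head=1 tape=0.[.]11010   (q0,.)→(q2,.,L)
state=q2 head=0 tape=0[.].11010   (q2,.)→(q1,0,R)
state=q1 head=1 tape=00[.]11010   (q1,.)→(q0,.,R)
state=q0 head=2 tape=00.[1]1010   (q0,1)→(q3,.,L)
state=q3 head=1 tape=00[.].1010   (q3,.)→(q2,0,L)
state=q2 head=0 tape=0[0]0.1010   (q2,0)→(q1,1,R)
state=q1 head=1 tape=01[0].1010
The non-blank tape span at halt is 010.1010.

010.1010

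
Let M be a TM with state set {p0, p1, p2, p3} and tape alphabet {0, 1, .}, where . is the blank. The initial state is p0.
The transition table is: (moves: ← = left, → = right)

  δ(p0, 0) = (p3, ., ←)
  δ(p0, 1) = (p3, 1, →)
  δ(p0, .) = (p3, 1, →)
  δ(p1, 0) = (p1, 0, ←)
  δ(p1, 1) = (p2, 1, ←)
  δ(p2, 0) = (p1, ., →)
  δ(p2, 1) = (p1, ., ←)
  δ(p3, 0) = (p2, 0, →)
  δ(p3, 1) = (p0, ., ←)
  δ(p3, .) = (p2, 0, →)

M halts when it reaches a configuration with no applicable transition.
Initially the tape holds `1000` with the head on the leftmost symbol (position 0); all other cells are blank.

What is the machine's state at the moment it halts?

p0 | [1]000   read 1 → write 1, move →, go to p3
p3 | 1[0]00   read 0 → write 0, move →, go to p2
p2 | 10[0]0   read 0 → write ., move →, go to p1
p1 | 10.[0]   read 0 → write 0, move ←, go to p1
p1 | 10[.]0
No transition is defined for (p1, .); M halts in state p1.

p1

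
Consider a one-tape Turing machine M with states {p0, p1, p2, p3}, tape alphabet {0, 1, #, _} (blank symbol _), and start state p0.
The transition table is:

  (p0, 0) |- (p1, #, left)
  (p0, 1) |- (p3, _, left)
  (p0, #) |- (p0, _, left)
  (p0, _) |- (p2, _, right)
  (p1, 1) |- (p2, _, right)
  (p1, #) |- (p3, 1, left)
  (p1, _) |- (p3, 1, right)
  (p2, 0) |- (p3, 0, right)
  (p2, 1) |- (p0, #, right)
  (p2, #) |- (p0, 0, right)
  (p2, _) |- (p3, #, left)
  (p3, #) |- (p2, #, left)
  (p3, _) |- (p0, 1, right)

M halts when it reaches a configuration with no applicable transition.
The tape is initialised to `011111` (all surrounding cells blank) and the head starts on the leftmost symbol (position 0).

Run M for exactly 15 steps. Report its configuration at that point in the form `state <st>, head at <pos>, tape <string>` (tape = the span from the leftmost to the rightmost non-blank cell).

p0 | ___[0]11111   read 0 → write #, move left, go to p1
p1 | __[_]#11111   read _ → write 1, move right, go to p3
p3 | __1[#]11111   read # → write #, move left, go to p2
p2 | __[1]#11111   read 1 → write #, move right, go to p0
p0 | __#[#]11111   read # → write _, move left, go to p0
p0 | __[#]_11111   read # → write _, move left, go to p0
p0 | _[_]__11111   read _ → write _, move right, go to p2
p2 | __[_]_11111   read _ → write #, move left, go to p3
p3 | _[_]#_11111   read _ → write 1, move right, go to p0
p0 | _1[#]_11111   read # → write _, move left, go to p0
p0 | _[1]__11111   read 1 → write _, move left, go to p3
p3 | [_]___11111   read _ → write 1, move right, go to p0
p0 | 1[_]__11111   read _ → write _, move right, go to p2
p2 | 1_[_]_11111   read _ → write #, move left, go to p3
p3 | 1[_]#_11111   read _ → write 1, move right, go to p0
p0 | 11[#]_11111
After 15 steps: state p0, head at -1, tape 11#_11111.

state p0, head at -1, tape 11#_11111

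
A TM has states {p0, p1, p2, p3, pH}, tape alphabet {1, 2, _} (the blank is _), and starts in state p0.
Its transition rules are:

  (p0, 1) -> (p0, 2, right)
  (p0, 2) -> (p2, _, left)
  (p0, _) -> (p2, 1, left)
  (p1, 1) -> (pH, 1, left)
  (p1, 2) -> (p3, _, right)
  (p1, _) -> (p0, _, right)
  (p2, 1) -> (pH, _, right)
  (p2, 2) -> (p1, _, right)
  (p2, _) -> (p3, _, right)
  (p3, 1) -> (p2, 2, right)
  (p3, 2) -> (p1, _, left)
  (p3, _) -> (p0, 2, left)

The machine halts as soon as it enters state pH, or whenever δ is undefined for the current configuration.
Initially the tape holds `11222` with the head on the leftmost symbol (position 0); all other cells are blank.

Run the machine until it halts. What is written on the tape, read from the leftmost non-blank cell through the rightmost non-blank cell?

state=p0 head=0 tape=[1]1222_____   (p0,1)→(p0,2,right)
state=p0 head=1 tape=2[1]222_____   (p0,1)→(p0,2,right)
state=p0 head=2 tape=22[2]22_____   (p0,2)→(p2,_,left)
state=p2 head=1 tape=2[2]_22_____   (p2,2)→(p1,_,right)
state=p1 head=2 tape=2_[_]22_____   (p1,_)→(p0,_,right)
state=p0 head=3 tape=2__[2]2_____   (p0,2)→(p2,_,left)
state=p2 head=2 tape=2_[_]_2_____   (p2,_)→(p3,_,right)
state=p3 head=3 tape=2__[_]2_____   (p3,_)→(p0,2,left)
state=p0 head=2 tape=2_[_]22_____   (p0,_)→(p2,1,left)
state=p2 head=1 tape=2[_]122_____   (p2,_)→(p3,_,right)
state=p3 head=2 tape=2_[1]22_____   (p3,1)→(p2,2,right)
state=p2 head=3 tape=2_2[2]2_____   (p2,2)→(p1,_,right)
state=p1 head=4 tape=2_2_[2]_____   (p1,2)→(p3,_,right)
state=p3 head=5 tape=2_2__[_]____   (p3,_)→(p0,2,left)
state=p0 head=4 tape=2_2_[_]2____   (p0,_)→(p2,1,left)
state=p2 head=3 tape=2_2[_]12____   (p2,_)→(p3,_,right)
state=p3 head=4 tape=2_2_[1]2____   (p3,1)→(p2,2,right)
state=p2 head=5 tape=2_2_2[2]____   (p2,2)→(p1,_,right)
state=p1 head=6 tape=2_2_2_[_]___   (p1,_)→(p0,_,right)
state=p0 head=7 tape=2_2_2__[_]__   (p0,_)→(p2,1,left)
state=p2 head=6 tape=2_2_2_[_]1__   (p2,_)→(p3,_,right)
state=p3 head=7 tape=2_2_2__[1]__   (p3,1)→(p2,2,right)
state=p2 head=8 tape=2_2_2__2[_]_   (p2,_)→(p3,_,right)
state=p3 head=9 tape=2_2_2__2_[_]   (p3,_)→(p0,2,left)
state=p0 head=8 tape=2_2_2__2[_]2   (p0,_)→(p2,1,left)
state=p2 head=7 tape=2_2_2__[2]12   (p2,2)→(p1,_,right)
state=p1 head=8 tape=2_2_2___[1]2   (p1,1)→(pH,1,left)
state=pH head=7 tape=2_2_2__[_]12
The non-blank tape span at halt is 2_2_2___12.

2_2_2___12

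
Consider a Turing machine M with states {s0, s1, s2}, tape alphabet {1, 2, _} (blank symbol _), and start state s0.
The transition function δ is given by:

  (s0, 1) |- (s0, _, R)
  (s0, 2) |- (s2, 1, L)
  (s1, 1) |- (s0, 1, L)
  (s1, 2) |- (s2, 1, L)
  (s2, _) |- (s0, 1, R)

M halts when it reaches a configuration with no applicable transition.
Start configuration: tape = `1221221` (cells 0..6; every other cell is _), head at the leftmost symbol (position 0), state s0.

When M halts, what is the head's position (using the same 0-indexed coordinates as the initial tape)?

7

state=s0 head=0 tape=[1]221221_   (s0,1)→(s0,_,R)
state=s0 head=1 tape=_[2]21221_   (s0,2)→(s2,1,L)
state=s2 head=0 tape=[_]121221_   (s2,_)→(s0,1,R)
state=s0 head=1 tape=1[1]21221_   (s0,1)→(s0,_,R)
state=s0 head=2 tape=1_[2]1221_   (s0,2)→(s2,1,L)
state=s2 head=1 tape=1[_]11221_   (s2,_)→(s0,1,R)
state=s0 head=2 tape=11[1]1221_   (s0,1)→(s0,_,R)
state=s0 head=3 tape=11_[1]221_   (s0,1)→(s0,_,R)
state=s0 head=4 tape=11__[2]21_   (s0,2)→(s2,1,L)
state=s2 head=3 tape=11_[_]121_   (s2,_)→(s0,1,R)
state=s0 head=4 tape=11_1[1]21_   (s0,1)→(s0,_,R)
state=s0 head=5 tape=11_1_[2]1_   (s0,2)→(s2,1,L)
state=s2 head=4 tape=11_1[_]11_   (s2,_)→(s0,1,R)
state=s0 head=5 tape=11_11[1]1_   (s0,1)→(s0,_,R)
state=s0 head=6 tape=11_11_[1]_   (s0,1)→(s0,_,R)
state=s0 head=7 tape=11_11__[_]
At halt the head is at cell 7.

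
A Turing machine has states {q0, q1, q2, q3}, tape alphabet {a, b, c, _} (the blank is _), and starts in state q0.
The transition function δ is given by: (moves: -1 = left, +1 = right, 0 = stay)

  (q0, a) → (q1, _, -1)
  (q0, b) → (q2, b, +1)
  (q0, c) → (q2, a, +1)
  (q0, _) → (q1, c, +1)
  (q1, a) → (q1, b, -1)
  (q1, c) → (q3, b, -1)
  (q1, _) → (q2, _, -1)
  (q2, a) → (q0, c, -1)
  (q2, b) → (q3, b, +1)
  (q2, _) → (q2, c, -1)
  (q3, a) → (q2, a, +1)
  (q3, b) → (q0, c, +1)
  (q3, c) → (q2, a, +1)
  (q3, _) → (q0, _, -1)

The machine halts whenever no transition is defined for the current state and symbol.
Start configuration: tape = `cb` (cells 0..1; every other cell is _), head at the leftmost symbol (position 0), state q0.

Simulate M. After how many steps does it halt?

q0 | [c]b__   read c → write a, move +1, go to q2
q2 | a[b]__   read b → write b, move +1, go to q3
q3 | ab[_]_   read _ → write _, move -1, go to q0
q0 | a[b]__   read b → write b, move +1, go to q2
q2 | ab[_]_   read _ → write c, move -1, go to q2
q2 | a[b]c_   read b → write b, move +1, go to q3
q3 | ab[c]_   read c → write a, move +1, go to q2
q2 | aba[_]   read _ → write c, move -1, go to q2
q2 | ab[a]c   read a → write c, move -1, go to q0
q0 | a[b]cc   read b → write b, move +1, go to q2
q2 | ab[c]c
M halts after 10 transitions.

10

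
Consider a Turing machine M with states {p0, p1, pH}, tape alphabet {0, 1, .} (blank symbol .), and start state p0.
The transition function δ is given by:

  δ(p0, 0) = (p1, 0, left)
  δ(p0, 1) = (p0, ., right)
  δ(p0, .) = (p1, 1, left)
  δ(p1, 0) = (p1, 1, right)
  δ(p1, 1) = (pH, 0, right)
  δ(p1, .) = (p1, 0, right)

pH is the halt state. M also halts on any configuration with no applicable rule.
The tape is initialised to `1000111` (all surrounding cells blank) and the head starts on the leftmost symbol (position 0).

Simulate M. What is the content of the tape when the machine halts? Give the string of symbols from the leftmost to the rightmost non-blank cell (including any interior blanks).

p0 | [1]000111   read 1 → write ., move right, go to p0
p0 | .[0]00111   read 0 → write 0, move left, go to p1
p1 | [.]000111   read . → write 0, move right, go to p1
p1 | 0[0]00111   read 0 → write 1, move right, go to p1
p1 | 01[0]0111   read 0 → write 1, move right, go to p1
p1 | 011[0]111   read 0 → write 1, move right, go to p1
p1 | 0111[1]11   read 1 → write 0, move right, go to pH
pH | 01110[1]1
The non-blank tape span at halt is 0111011.

0111011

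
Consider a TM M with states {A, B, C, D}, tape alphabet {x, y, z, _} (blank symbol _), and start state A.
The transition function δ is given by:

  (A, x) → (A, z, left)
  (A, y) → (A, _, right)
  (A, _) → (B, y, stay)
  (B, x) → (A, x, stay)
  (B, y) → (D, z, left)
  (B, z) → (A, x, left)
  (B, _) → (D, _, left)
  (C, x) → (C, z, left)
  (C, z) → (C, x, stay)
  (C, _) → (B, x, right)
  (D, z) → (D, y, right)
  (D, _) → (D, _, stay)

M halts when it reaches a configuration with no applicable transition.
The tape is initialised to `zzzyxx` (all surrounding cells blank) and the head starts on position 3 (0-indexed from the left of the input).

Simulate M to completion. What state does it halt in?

D

state=A head=3 tape=zzz[y]xx   (A,y)→(A,_,right)
state=A head=4 tape=zzz_[x]x   (A,x)→(A,z,left)
state=A head=3 tape=zzz[_]zx   (A,_)→(B,y,stay)
state=B head=3 tape=zzz[y]zx   (B,y)→(D,z,left)
state=D head=2 tape=zz[z]zzx   (D,z)→(D,y,right)
state=D head=3 tape=zzy[z]zx   (D,z)→(D,y,right)
state=D head=4 tape=zzyy[z]x   (D,z)→(D,y,right)
state=D head=5 tape=zzyyy[x]
No transition is defined for (D, x); M halts in state D.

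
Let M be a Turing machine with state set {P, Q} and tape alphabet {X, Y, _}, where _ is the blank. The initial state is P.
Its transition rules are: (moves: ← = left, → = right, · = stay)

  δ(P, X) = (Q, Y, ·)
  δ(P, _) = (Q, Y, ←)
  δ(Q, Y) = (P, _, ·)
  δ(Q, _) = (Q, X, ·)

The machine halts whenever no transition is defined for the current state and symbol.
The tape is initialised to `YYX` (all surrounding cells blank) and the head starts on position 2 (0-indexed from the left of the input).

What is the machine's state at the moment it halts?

state=P head=2 tape=_YY[X]   (P,X)→(Q,Y,·)
state=Q head=2 tape=_YY[Y]   (Q,Y)→(P,_,·)
state=P head=2 tape=_YY[_]   (P,_)→(Q,Y,←)
state=Q head=1 tape=_Y[Y]Y   (Q,Y)→(P,_,·)
state=P head=1 tape=_Y[_]Y   (P,_)→(Q,Y,←)
state=Q head=0 tape=_[Y]YY   (Q,Y)→(P,_,·)
state=P head=0 tape=_[_]YY   (P,_)→(Q,Y,←)
state=Q head=-1 tape=[_]YYY   (Q,_)→(Q,X,·)
state=Q head=-1 tape=[X]YYY
No transition is defined for (Q, X); M halts in state Q.

Q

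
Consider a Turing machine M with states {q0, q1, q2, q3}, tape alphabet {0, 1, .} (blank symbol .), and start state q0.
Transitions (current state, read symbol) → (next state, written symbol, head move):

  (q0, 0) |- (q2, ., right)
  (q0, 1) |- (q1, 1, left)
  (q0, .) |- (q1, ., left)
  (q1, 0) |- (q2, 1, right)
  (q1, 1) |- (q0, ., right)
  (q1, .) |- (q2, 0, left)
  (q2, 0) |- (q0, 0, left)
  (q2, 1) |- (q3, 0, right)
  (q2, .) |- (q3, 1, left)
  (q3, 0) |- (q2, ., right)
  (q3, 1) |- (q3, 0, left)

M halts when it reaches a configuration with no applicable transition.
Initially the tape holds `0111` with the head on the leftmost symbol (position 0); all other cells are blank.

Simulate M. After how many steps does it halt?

8

q0 | ..[0]111   read 0 → write ., move right, go to q2
q2 | ...[1]11   read 1 → write 0, move right, go to q3
q3 | ...0[1]1   read 1 → write 0, move left, go to q3
q3 | ...[0]01   read 0 → write ., move right, go to q2
q2 | ....[0]1   read 0 → write 0, move left, go to q0
q0 | ...[.]01   read . → write ., move left, go to q1
q1 | ..[.].01   read . → write 0, move left, go to q2
q2 | .[.]0.01   read . → write 1, move left, go to q3
q3 | [.]10.01
M halts after 8 transitions.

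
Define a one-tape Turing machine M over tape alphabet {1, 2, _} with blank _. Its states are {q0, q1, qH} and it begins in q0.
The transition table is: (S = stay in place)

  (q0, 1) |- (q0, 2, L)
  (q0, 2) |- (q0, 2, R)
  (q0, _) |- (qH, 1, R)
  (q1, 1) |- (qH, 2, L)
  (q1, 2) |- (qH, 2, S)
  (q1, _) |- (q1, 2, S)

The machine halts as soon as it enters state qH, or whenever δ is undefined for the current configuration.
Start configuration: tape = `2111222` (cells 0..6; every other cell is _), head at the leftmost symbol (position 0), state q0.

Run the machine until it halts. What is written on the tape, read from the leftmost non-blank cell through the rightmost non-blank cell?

22222221

state=q0 head=0 tape=[2]111222__   (q0,2)→(q0,2,R)
state=q0 head=1 tape=2[1]11222__   (q0,1)→(q0,2,L)
state=q0 head=0 tape=[2]211222__   (q0,2)→(q0,2,R)
state=q0 head=1 tape=2[2]11222__   (q0,2)→(q0,2,R)
state=q0 head=2 tape=22[1]1222__   (q0,1)→(q0,2,L)
state=q0 head=1 tape=2[2]21222__   (q0,2)→(q0,2,R)
state=q0 head=2 tape=22[2]1222__   (q0,2)→(q0,2,R)
state=q0 head=3 tape=222[1]222__   (q0,1)→(q0,2,L)
state=q0 head=2 tape=22[2]2222__   (q0,2)→(q0,2,R)
state=q0 head=3 tape=222[2]222__   (q0,2)→(q0,2,R)
state=q0 head=4 tape=2222[2]22__   (q0,2)→(q0,2,R)
state=q0 head=5 tape=22222[2]2__   (q0,2)→(q0,2,R)
state=q0 head=6 tape=222222[2]__   (q0,2)→(q0,2,R)
state=q0 head=7 tape=2222222[_]_   (q0,_)→(qH,1,R)
state=qH head=8 tape=22222221[_]
The non-blank tape span at halt is 22222221.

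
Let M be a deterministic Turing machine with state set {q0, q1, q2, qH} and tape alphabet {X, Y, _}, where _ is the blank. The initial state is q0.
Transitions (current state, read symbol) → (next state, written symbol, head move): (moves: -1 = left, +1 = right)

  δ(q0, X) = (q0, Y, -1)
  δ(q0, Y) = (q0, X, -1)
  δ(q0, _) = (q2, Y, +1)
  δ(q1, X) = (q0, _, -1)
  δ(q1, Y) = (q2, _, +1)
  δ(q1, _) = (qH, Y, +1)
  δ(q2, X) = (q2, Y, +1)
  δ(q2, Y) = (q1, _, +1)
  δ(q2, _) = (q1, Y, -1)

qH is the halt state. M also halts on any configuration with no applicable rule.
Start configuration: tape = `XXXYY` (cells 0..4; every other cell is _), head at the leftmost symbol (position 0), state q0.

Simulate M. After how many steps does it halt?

q0 | _[X]XXYY__   read X → write Y, move -1, go to q0
q0 | [_]YXXYY__   read _ → write Y, move +1, go to q2
q2 | Y[Y]XXYY__   read Y → write _, move +1, go to q1
q1 | Y_[X]XYY__   read X → write _, move -1, go to q0
q0 | Y[_]_XYY__   read _ → write Y, move +1, go to q2
q2 | YY[_]XYY__   read _ → write Y, move -1, go to q1
q1 | Y[Y]YXYY__   read Y → write _, move +1, go to q2
q2 | Y_[Y]XYY__   read Y → write _, move +1, go to q1
q1 | Y__[X]YY__   read X → write _, move -1, go to q0
q0 | Y_[_]_YY__   read _ → write Y, move +1, go to q2
q2 | Y_Y[_]YY__   read _ → write Y, move -1, go to q1
q1 | Y_[Y]YYY__   read Y → write _, move +1, go to q2
q2 | Y__[Y]YY__   read Y → write _, move +1, go to q1
q1 | Y___[Y]Y__   read Y → write _, move +1, go to q2
q2 | Y____[Y]__   read Y → write _, move +1, go to q1
q1 | Y_____[_]_   read _ → write Y, move +1, go to qH
qH | Y_____Y[_]
M halts after 16 transitions.

16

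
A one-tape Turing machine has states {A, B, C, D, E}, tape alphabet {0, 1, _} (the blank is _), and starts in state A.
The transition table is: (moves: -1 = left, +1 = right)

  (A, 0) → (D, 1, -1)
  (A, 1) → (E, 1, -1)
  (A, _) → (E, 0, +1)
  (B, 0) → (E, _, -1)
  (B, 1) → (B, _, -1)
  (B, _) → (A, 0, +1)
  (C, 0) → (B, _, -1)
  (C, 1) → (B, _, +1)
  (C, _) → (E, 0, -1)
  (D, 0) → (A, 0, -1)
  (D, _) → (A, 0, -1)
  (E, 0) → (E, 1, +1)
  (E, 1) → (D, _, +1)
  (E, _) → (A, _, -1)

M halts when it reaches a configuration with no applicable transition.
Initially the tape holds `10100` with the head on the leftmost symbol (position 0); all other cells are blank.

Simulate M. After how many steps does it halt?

state=A head=0 tape=____[1]0100_   (A,1)→(E,1,-1)
state=E head=-1 tape=___[_]10100_   (E,_)→(A,_,-1)
state=A head=-2 tape=__[_]_10100_   (A,_)→(E,0,+1)
state=E head=-1 tape=__0[_]10100_   (E,_)→(A,_,-1)
state=A head=-2 tape=__[0]_10100_   (A,0)→(D,1,-1)
state=D head=-3 tape=_[_]1_10100_   (D,_)→(A,0,-1)
state=A head=-4 tape=[_]01_10100_   (A,_)→(E,0,+1)
state=E head=-3 tape=0[0]1_10100_   (E,0)→(E,1,+1)
state=E head=-2 tape=01[1]_10100_   (E,1)→(D,_,+1)
state=D head=-1 tape=01_[_]10100_   (D,_)→(A,0,-1)
state=A head=-2 tape=01[_]010100_   (A,_)→(E,0,+1)
state=E head=-1 tape=010[0]10100_   (E,0)→(E,1,+1)
state=E head=0 tape=0101[1]0100_   (E,1)→(D,_,+1)
state=D head=1 tape=0101_[0]100_   (D,0)→(A,0,-1)
state=A head=0 tape=0101[_]0100_   (A,_)→(E,0,+1)
state=E head=1 tape=01010[0]100_   (E,0)→(E,1,+1)
state=E head=2 tape=010101[1]00_   (E,1)→(D,_,+1)
state=D head=3 tape=010101_[0]0_   (D,0)→(A,0,-1)
state=A head=2 tape=010101[_]00_   (A,_)→(E,0,+1)
state=E head=3 tape=0101010[0]0_   (E,0)→(E,1,+1)
state=E head=4 tape=01010101[0]_   (E,0)→(E,1,+1)
state=E head=5 tape=010101011[_]   (E,_)→(A,_,-1)
state=A head=4 tape=01010101[1]_   (A,1)→(E,1,-1)
state=E head=3 tape=0101010[1]1_   (E,1)→(D,_,+1)
state=D head=4 tape=0101010_[1]_
M halts after 24 transitions.

24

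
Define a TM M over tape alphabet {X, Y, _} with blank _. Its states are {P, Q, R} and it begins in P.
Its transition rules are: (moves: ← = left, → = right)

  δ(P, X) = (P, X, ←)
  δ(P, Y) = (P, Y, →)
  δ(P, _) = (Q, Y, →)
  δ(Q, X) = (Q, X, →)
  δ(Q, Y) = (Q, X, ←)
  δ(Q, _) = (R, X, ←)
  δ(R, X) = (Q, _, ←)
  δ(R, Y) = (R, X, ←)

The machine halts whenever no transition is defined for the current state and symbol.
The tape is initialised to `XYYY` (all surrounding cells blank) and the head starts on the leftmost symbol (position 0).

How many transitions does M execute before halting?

P | ___[X]YYY_   read X → write X, move ←, go to P
P | __[_]XYYY_   read _ → write Y, move →, go to Q
Q | __Y[X]YYY_   read X → write X, move →, go to Q
Q | __YX[Y]YY_   read Y → write X, move ←, go to Q
Q | __Y[X]XYY_   read X → write X, move →, go to Q
Q | __YX[X]YY_   read X → write X, move →, go to Q
Q | __YXX[Y]Y_   read Y → write X, move ←, go to Q
Q | __YX[X]XY_   read X → write X, move →, go to Q
Q | __YXX[X]Y_   read X → write X, move →, go to Q
Q | __YXXX[Y]_   read Y → write X, move ←, go to Q
Q | __YXX[X]X_   read X → write X, move →, go to Q
Q | __YXXX[X]_   read X → write X, move →, go to Q
Q | __YXXXX[_]   read _ → write X, move ←, go to R
R | __YXXX[X]X   read X → write _, move ←, go to Q
Q | __YXX[X]_X   read X → write X, move →, go to Q
Q | __YXXX[_]X   read _ → write X, move ←, go to R
R | __YXX[X]XX   read X → write _, move ←, go to Q
Q | __YX[X]_XX   read X → write X, move →, go to Q
Q | __YXX[_]XX   read _ → write X, move ←, go to R
R | __YX[X]XXX   read X → write _, move ←, go to Q
Q | __Y[X]_XXX   read X → write X, move →, go to Q
Q | __YX[_]XXX   read _ → write X, move ←, go to R
R | __Y[X]XXXX   read X → write _, move ←, go to Q
Q | __[Y]_XXXX   read Y → write X, move ←, go to Q
Q | _[_]X_XXXX   read _ → write X, move ←, go to R
R | [_]XX_XXXX
M halts after 25 transitions.

25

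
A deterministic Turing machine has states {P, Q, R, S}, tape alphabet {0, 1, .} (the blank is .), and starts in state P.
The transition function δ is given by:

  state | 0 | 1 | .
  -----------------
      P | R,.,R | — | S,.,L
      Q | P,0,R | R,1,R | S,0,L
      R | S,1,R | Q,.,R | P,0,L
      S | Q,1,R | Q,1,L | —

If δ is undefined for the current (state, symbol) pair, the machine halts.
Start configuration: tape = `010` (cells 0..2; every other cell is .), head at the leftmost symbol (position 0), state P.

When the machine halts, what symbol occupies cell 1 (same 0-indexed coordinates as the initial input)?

P | [0]10.   read 0 → write ., move R, go to R
R | .[1]0.   read 1 → write ., move R, go to Q
Q | ..[0].   read 0 → write 0, move R, go to P
P | ..0[.]   read . → write ., move L, go to S
S | ..[0].   read 0 → write 1, move R, go to Q
Q | ..1[.]   read . → write 0, move L, go to S
S | ..[1]0   read 1 → write 1, move L, go to Q
Q | .[.]10   read . → write 0, move L, go to S
S | [.]010
Cell 1 holds 0 when M halts.

0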